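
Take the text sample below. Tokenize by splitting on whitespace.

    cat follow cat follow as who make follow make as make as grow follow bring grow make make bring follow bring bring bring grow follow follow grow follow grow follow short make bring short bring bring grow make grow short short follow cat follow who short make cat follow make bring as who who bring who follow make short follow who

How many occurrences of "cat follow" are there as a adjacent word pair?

4

Scanning the 60 overlapping bigram windows for "cat follow":
  position 1–2: cat follow
  position 3–4: cat follow
  position 43–44: cat follow
  position 48–49: cat follow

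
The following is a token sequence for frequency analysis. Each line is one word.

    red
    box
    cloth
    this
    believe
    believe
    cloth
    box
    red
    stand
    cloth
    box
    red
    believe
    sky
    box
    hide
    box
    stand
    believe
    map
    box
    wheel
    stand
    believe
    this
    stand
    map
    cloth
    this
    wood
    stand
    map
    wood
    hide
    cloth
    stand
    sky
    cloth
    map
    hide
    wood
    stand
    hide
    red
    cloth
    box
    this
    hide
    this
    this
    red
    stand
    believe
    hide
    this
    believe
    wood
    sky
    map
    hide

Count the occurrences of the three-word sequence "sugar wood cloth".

Scanning the 59 overlapping trigram windows for "sugar wood cloth":
  (none found)

0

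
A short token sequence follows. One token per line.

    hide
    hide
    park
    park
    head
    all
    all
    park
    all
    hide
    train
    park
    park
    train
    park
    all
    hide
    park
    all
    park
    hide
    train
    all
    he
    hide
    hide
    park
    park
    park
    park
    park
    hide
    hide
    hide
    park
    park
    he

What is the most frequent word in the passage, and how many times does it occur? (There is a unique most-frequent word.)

"park", 15 times

Unigram frequencies (highest first):
  park: 15
  hide: 10
  all: 6
  train: 3
  he: 2
  head: 1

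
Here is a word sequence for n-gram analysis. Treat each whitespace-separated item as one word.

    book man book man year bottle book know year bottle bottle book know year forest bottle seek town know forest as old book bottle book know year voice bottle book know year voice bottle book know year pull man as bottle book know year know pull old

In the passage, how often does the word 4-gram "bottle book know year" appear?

Scanning the 44 overlapping 4-gram windows for "bottle book know year":
  position 6–9: bottle book know year
  position 11–14: bottle book know year
  position 24–27: bottle book know year
  position 29–32: bottle book know year
  position 34–37: bottle book know year
  position 41–44: bottle book know year

6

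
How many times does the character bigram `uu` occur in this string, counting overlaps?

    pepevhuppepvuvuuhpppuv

1

Sliding a length-2 window over the 22 characters (21 positions):
  position 15–16: uu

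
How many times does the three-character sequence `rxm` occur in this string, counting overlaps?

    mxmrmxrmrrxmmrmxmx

Sliding a length-3 window over the 18 characters (16 positions):
  position 10–12: rxm

1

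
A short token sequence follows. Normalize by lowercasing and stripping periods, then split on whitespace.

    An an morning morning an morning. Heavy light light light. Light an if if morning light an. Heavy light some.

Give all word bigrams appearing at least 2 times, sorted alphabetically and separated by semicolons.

an morning; heavy light; light an; light light

Bigram counts meeting the condition (at least 2 times):
  an morning: 2
  heavy light: 2
  light an: 2
  light light: 3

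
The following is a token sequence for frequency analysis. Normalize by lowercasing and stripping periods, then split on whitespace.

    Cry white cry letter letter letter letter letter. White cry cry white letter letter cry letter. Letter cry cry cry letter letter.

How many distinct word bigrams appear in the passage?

22 tokens → 21 bigram windows in total.
Repeated bigrams (each contributes count−1 duplicates):
  letter letter: 7
  cry cry: 3
  cry letter: 3
  cry white: 2
  letter cry: 2
  white cry: 2
13 duplicate windows → 21 − 13 = 8 distinct.

8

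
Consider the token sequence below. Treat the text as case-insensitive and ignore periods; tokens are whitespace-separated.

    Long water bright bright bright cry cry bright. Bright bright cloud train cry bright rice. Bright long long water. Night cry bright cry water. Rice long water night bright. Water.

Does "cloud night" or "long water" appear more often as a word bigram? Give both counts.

"cloud night": 0 occurrences
"long water": 3 occurrences

"long water" (3 vs 0)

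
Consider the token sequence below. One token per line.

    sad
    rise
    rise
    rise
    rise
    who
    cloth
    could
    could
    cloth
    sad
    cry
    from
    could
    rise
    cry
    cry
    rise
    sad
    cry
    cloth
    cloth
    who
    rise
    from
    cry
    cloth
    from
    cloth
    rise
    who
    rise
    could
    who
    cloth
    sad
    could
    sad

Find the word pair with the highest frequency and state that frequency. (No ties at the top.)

Bigram frequencies (highest first):
  rise rise: 3
  rise who: 2
  who cloth: 2
  cloth sad: 2
  sad cry: 2
  cry cloth: 2
  … (23 more, each ≤ 2)

"rise rise", 3 times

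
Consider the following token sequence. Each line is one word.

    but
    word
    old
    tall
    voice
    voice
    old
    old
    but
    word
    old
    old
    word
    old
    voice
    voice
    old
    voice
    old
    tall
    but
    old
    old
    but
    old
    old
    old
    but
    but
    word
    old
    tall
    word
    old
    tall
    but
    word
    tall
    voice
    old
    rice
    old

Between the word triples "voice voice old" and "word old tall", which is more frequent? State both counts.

"word old tall" (3 vs 2)

"voice voice old": 2 occurrences
"word old tall": 3 occurrences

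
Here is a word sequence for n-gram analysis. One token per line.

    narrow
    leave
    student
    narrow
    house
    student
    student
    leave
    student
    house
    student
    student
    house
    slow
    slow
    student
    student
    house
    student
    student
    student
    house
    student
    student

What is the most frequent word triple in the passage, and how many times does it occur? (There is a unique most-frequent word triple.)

"house student student", 4 times

Trigram frequencies (highest first):
  house student student: 4
  student house student: 3
  student student house: 3
  narrow leave student: 1
  leave student narrow: 1
  student narrow house: 1
  … (9 more, each ≤ 1)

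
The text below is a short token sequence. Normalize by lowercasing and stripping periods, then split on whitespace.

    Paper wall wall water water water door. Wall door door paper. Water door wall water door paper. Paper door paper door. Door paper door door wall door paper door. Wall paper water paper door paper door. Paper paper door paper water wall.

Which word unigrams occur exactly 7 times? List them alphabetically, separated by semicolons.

Unigram counts meeting the condition (exactly 7 times):
  wall: 7
  water: 7

wall; water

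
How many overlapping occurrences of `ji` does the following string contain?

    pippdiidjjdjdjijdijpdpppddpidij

Sliding a length-2 window over the 31 characters (30 positions):
  position 14–15: ji

1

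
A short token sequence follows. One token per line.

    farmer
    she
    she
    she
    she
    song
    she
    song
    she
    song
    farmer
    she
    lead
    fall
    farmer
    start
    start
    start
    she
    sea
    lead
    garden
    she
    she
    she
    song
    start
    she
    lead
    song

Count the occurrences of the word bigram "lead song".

1

Scanning the 29 overlapping bigram windows for "lead song":
  position 29–30: lead song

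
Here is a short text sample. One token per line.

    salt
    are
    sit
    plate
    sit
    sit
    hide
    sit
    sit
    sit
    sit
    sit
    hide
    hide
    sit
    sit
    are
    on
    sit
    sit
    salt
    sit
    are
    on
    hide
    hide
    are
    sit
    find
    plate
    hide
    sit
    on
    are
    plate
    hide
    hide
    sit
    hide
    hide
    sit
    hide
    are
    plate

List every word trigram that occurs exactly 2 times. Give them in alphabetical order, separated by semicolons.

hide sit hide; hide sit sit; sit are on; sit hide hide; sit sit hide

Trigram counts meeting the condition (exactly 2 times):
  hide sit hide: 2
  hide sit sit: 2
  sit are on: 2
  sit hide hide: 2
  sit sit hide: 2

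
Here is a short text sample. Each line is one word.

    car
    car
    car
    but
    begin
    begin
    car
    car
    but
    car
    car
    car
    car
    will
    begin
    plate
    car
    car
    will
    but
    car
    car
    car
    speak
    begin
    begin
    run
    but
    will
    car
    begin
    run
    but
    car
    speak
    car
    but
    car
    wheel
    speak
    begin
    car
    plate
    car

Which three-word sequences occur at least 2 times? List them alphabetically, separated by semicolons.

Trigram counts meeting the condition (at least 2 times):
  begin run but: 2
  but car car: 2
  car but car: 2
  car car but: 2
  car car car: 4
  car car will: 2

begin run but; but car car; car but car; car car but; car car car; car car will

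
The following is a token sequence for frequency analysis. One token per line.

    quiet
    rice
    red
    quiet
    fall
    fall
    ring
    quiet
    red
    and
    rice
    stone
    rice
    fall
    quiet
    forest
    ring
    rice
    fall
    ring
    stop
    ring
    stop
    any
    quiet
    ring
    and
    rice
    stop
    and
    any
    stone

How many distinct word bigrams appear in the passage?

27

32 tokens → 31 bigram windows in total.
Repeated bigrams (each contributes count−1 duplicates):
  and rice: 2
  fall ring: 2
  rice fall: 2
  ring stop: 2
4 duplicate windows → 31 − 4 = 27 distinct.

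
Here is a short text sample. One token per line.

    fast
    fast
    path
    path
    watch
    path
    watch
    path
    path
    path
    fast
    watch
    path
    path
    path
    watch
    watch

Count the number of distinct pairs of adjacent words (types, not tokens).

17 tokens → 16 bigram windows in total.
Repeated bigrams (each contributes count−1 duplicates):
  path path: 5
  path watch: 3
  watch path: 3
8 duplicate windows → 16 − 8 = 8 distinct.

8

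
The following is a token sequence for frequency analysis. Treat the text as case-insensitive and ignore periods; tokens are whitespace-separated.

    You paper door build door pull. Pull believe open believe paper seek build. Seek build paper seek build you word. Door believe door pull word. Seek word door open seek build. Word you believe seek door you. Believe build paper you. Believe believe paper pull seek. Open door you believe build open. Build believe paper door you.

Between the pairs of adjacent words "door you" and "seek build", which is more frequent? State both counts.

"door you": 3 occurrences
"seek build": 4 occurrences

"seek build" (4 vs 3)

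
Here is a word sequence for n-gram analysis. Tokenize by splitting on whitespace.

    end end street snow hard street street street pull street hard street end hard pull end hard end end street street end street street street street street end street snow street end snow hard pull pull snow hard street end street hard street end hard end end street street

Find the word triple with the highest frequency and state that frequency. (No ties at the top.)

"street street street", 4 times

Trigram frequencies (highest first):
  street street street: 4
  end end street: 3
  hard street end: 3
  end street street: 3
  street end street: 3
  end street snow: 2
  … (23 more, each ≤ 2)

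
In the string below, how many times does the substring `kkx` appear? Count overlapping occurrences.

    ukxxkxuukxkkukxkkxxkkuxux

Sliding a length-3 window over the 25 characters (23 positions):
  position 16–18: kkx

1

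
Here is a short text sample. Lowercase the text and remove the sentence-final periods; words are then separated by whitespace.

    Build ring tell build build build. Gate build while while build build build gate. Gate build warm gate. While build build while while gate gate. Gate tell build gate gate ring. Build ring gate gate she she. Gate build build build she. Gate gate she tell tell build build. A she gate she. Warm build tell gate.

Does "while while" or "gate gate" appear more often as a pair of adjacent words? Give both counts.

"while while": 2 occurrences
"gate gate": 6 occurrences

"gate gate" (6 vs 2)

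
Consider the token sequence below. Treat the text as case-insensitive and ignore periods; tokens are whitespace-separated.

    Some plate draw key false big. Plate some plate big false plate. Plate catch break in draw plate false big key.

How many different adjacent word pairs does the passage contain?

18

21 tokens → 20 bigram windows in total.
Repeated bigrams (each contributes count−1 duplicates):
  false big: 2
  some plate: 2
2 duplicate windows → 20 − 2 = 18 distinct.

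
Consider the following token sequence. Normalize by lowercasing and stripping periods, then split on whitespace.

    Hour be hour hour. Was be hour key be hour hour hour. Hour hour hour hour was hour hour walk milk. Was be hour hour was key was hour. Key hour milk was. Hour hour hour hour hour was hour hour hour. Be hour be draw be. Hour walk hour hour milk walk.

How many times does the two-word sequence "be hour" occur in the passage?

Scanning the 52 overlapping bigram windows for "be hour":
  position 2–3: be hour
  position 6–7: be hour
  position 9–10: be hour
  position 23–24: be hour
  position 43–44: be hour
  position 47–48: be hour

6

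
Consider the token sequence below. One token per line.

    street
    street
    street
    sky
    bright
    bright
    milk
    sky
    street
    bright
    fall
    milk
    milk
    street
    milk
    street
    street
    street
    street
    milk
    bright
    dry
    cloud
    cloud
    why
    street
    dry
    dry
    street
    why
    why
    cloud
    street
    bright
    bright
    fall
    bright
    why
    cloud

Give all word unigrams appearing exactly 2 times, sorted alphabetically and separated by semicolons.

Unigram counts meeting the condition (exactly 2 times):
  fall: 2
  sky: 2

fall; sky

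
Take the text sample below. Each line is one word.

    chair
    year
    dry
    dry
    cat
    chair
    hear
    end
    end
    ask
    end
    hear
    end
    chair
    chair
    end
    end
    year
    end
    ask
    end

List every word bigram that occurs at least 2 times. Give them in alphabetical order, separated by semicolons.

Bigram counts meeting the condition (at least 2 times):
  ask end: 2
  end ask: 2
  end end: 2
  hear end: 2

ask end; end ask; end end; hear end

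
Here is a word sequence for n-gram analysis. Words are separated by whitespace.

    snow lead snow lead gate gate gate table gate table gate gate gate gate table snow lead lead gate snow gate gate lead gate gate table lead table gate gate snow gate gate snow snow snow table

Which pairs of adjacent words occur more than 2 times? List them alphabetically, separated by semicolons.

gate gate; gate snow; gate table; lead gate; snow lead; table gate

Bigram counts meeting the condition (more than 2 times):
  gate gate: 9
  gate snow: 3
  gate table: 4
  lead gate: 3
  snow lead: 3
  table gate: 3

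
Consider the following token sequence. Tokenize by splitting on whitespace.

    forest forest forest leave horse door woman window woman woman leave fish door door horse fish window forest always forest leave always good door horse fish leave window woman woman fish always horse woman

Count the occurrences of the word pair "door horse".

Scanning the 33 overlapping bigram windows for "door horse":
  position 14–15: door horse
  position 24–25: door horse

2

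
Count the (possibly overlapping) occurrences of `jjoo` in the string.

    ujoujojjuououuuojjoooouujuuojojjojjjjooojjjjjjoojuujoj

3

Sliding a length-4 window over the 54 characters (51 positions):
  position 17–20: jjoo
  position 36–39: jjoo
  position 45–48: jjoo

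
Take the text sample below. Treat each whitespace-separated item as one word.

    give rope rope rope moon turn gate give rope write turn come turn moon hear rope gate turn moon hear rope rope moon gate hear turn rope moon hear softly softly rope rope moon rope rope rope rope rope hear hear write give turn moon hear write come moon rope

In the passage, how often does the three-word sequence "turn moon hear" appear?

3

Scanning the 48 overlapping trigram windows for "turn moon hear":
  position 13–15: turn moon hear
  position 18–20: turn moon hear
  position 44–46: turn moon hear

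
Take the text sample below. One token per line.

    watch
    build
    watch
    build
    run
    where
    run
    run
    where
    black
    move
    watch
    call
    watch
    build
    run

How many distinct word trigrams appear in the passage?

13

16 tokens → 14 trigram windows in total.
Repeated trigrams (each contributes count−1 duplicates):
  watch build run: 2
1 duplicate windows → 14 − 1 = 13 distinct.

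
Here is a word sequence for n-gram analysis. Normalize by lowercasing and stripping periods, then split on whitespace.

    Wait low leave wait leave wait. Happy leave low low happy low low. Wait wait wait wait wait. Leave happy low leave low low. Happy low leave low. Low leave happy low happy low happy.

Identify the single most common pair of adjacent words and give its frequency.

"happy low", 5 times

Bigram frequencies (highest first):
  happy low: 5
  low leave: 4
  low low: 4
  low happy: 4
  wait wait: 4
  leave low: 3
  … (7 more, each ≤ 2)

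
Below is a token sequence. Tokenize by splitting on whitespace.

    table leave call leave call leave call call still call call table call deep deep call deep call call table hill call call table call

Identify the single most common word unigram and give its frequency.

"call", 13 times

Unigram frequencies (highest first):
  call: 13
  table: 4
  leave: 3
  deep: 3
  still: 1
  hill: 1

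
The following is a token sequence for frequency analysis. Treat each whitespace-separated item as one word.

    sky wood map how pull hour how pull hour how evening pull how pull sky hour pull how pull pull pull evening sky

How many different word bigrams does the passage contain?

23 tokens → 22 bigram windows in total.
Repeated bigrams (each contributes count−1 duplicates):
  how pull: 4
  hour how: 2
  pull hour: 2
  pull how: 2
  pull pull: 2
7 duplicate windows → 22 − 7 = 15 distinct.

15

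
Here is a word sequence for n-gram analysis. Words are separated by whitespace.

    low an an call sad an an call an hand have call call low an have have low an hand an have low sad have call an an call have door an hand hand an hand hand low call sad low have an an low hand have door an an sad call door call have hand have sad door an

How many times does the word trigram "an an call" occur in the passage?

3

Scanning the 58 overlapping trigram windows for "an an call":
  position 2–4: an an call
  position 6–8: an an call
  position 27–29: an an call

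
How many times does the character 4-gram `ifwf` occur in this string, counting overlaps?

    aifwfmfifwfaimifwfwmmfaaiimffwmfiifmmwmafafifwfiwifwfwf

5

Sliding a length-4 window over the 55 characters (52 positions):
  position 2–5: ifwf
  position 8–11: ifwf
  position 15–18: ifwf
  position 44–47: ifwf
  position 50–53: ifwf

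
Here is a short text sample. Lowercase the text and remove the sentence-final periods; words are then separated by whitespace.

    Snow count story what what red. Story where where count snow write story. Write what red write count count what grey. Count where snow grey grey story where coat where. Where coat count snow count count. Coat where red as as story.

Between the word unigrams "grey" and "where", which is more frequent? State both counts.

"where" (7 vs 3)

"grey": 3 occurrences
"where": 7 occurrences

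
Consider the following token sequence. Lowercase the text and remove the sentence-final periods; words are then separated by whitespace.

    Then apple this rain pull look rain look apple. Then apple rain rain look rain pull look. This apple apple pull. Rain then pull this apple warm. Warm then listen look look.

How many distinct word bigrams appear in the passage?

32 tokens → 31 bigram windows in total.
Repeated bigrams (each contributes count−1 duplicates):
  look rain: 2
  pull look: 2
  rain look: 2
  rain pull: 2
  then apple: 2
  this apple: 2
6 duplicate windows → 31 − 6 = 25 distinct.

25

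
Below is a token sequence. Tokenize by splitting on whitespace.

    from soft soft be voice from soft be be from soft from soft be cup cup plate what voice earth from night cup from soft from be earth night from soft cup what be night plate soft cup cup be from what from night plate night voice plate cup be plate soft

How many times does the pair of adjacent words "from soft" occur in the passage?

Scanning the 51 overlapping bigram windows for "from soft":
  position 1–2: from soft
  position 6–7: from soft
  position 10–11: from soft
  position 12–13: from soft
  position 24–25: from soft
  position 30–31: from soft

6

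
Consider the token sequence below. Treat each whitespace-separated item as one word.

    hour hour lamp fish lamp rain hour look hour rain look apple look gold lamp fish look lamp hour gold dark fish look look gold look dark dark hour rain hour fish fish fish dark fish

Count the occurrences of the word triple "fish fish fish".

1

Scanning the 34 overlapping trigram windows for "fish fish fish":
  position 32–34: fish fish fish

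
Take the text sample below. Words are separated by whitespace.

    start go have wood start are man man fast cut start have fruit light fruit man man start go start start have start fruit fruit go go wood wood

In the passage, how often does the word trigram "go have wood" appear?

Scanning the 27 overlapping trigram windows for "go have wood":
  position 2–4: go have wood

1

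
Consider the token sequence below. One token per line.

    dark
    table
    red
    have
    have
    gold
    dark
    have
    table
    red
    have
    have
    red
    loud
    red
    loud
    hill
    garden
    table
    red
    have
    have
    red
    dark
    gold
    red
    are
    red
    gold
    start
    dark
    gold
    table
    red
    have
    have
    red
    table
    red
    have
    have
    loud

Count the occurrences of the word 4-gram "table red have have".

5

Scanning the 39 overlapping 4-gram windows for "table red have have":
  position 2–5: table red have have
  position 9–12: table red have have
  position 19–22: table red have have
  position 33–36: table red have have
  position 38–41: table red have have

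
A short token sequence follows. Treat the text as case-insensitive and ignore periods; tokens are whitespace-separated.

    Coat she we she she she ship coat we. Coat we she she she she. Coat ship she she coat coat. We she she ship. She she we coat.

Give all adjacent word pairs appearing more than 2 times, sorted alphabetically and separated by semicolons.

Bigram counts meeting the condition (more than 2 times):
  coat we: 3
  she she: 8
  we she: 3

coat we; she she; we she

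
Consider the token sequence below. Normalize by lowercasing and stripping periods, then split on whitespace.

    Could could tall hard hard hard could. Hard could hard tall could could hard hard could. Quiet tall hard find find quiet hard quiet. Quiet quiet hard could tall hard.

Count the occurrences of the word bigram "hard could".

Scanning the 29 overlapping bigram windows for "hard could":
  position 6–7: hard could
  position 8–9: hard could
  position 15–16: hard could
  position 27–28: hard could

4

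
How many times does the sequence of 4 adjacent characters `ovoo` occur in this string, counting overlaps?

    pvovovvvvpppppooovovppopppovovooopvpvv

1

Sliding a length-4 window over the 38 characters (35 positions):
  position 29–32: ovoo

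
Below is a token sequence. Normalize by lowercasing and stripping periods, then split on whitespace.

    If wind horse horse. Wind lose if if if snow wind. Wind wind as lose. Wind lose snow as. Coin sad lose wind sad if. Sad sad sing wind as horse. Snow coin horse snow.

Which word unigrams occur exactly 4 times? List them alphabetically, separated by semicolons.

horse; lose; sad; snow

Unigram counts meeting the condition (exactly 4 times):
  horse: 4
  lose: 4
  sad: 4
  snow: 4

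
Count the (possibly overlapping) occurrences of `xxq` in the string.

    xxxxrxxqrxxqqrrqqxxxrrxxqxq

3

Sliding a length-3 window over the 27 characters (25 positions):
  position 6–8: xxq
  position 10–12: xxq
  position 23–25: xxq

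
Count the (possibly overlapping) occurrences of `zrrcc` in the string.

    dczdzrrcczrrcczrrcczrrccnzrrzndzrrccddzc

Sliding a length-5 window over the 40 characters (36 positions):
  position 5–9: zrrcc
  position 10–14: zrrcc
  position 15–19: zrrcc
  position 20–24: zrrcc
  position 32–36: zrrcc

5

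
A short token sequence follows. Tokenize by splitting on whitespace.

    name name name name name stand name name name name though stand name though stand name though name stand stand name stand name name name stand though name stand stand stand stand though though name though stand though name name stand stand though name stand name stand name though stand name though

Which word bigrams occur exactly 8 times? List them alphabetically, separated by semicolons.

Bigram counts meeting the condition (exactly 8 times):
  name stand: 8
  stand name: 8

name stand; stand name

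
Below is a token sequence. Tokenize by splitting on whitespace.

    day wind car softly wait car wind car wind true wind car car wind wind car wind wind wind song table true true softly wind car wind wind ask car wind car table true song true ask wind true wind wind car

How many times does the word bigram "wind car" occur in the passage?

Scanning the 41 overlapping bigram windows for "wind car":
  position 2–3: wind car
  position 7–8: wind car
  position 11–12: wind car
  position 15–16: wind car
  position 25–26: wind car
  position 31–32: wind car
  position 41–42: wind car

7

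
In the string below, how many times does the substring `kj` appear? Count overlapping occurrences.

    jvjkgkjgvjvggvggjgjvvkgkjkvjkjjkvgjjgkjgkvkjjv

Sliding a length-2 window over the 46 characters (45 positions):
  position 6–7: kj
  position 24–25: kj
  position 29–30: kj
  position 38–39: kj
  position 43–44: kj

5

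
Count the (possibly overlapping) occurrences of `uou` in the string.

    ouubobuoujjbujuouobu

2

Sliding a length-3 window over the 20 characters (18 positions):
  position 7–9: uou
  position 15–17: uou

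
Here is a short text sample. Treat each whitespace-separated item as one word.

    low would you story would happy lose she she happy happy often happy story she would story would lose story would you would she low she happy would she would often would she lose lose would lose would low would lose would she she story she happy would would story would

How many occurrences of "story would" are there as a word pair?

4

Scanning the 50 overlapping bigram windows for "story would":
  position 4–5: story would
  position 17–18: story would
  position 20–21: story would
  position 50–51: story would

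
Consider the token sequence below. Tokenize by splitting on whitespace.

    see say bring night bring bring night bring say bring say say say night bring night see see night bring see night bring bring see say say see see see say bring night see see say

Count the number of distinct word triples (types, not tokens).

26

36 tokens → 34 trigram windows in total.
Repeated trigrams (each contributes count−1 duplicates):
  bring night bring: 2
  bring night see: 2
  night bring bring: 2
  night see see: 2
  say bring night: 2
  see night bring: 2
  see say bring: 2
  see see say: 2
8 duplicate windows → 34 − 8 = 26 distinct.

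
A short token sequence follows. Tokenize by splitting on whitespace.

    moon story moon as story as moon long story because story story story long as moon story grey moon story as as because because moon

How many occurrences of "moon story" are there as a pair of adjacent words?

Scanning the 24 overlapping bigram windows for "moon story":
  position 1–2: moon story
  position 16–17: moon story
  position 19–20: moon story

3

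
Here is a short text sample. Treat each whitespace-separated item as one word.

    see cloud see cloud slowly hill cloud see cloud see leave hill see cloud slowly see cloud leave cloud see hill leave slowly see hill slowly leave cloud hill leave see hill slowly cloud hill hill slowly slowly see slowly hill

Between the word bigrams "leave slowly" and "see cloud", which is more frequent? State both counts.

"see cloud" (5 vs 1)

"leave slowly": 1 occurrence
"see cloud": 5 occurrences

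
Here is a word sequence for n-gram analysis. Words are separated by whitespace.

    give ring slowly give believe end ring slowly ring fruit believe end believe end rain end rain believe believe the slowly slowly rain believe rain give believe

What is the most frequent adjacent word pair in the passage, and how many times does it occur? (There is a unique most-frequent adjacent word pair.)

"believe end", 3 times

Bigram frequencies (highest first):
  believe end: 3
  ring slowly: 2
  give believe: 2
  end rain: 2
  rain believe: 2
  give ring: 1
  … (14 more, each ≤ 1)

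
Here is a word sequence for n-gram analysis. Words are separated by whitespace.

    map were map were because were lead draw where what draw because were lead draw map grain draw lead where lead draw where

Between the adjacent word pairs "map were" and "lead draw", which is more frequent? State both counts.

"map were": 2 occurrences
"lead draw": 3 occurrences

"lead draw" (3 vs 2)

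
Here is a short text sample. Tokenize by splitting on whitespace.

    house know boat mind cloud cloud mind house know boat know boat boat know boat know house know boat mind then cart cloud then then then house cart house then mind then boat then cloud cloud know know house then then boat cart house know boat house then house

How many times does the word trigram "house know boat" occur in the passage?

4

Scanning the 47 overlapping trigram windows for "house know boat":
  position 1–3: house know boat
  position 8–10: house know boat
  position 17–19: house know boat
  position 44–46: house know boat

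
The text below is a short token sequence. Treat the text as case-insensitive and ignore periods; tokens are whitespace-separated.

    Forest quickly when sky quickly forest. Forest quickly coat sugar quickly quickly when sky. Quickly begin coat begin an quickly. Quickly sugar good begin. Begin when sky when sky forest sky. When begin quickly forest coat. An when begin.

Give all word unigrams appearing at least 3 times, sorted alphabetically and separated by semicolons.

Unigram counts meeting the condition (at least 3 times):
  begin: 6
  coat: 3
  forest: 5
  quickly: 9
  sky: 5
  when: 6

begin; coat; forest; quickly; sky; when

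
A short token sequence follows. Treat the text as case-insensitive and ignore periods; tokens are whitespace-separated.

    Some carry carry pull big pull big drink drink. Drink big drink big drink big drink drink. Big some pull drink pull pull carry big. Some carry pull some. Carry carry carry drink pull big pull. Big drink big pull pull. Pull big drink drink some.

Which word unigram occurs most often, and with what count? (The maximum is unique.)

Unigram frequencies (highest first):
  drink: 12
  pull: 11
  big: 11
  carry: 7
  some: 5

"drink", 12 times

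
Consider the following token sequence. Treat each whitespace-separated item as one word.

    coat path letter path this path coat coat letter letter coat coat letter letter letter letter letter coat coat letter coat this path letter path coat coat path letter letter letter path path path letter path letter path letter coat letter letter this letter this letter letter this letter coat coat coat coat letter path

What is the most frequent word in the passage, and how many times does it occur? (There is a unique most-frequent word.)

Unigram frequencies (highest first):
  letter: 23
  coat: 15
  path: 12
  this: 5

"letter", 23 times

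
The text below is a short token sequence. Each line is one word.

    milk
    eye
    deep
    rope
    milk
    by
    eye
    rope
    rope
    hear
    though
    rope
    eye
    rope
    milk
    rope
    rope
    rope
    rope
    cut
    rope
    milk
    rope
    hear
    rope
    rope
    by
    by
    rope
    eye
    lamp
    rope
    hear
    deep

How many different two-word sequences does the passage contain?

34 tokens → 33 bigram windows in total.
Repeated bigrams (each contributes count−1 duplicates):
  rope rope: 5
  rope hear: 3
  rope milk: 3
  eye rope: 2
  milk rope: 2
  rope eye: 2
11 duplicate windows → 33 − 11 = 22 distinct.

22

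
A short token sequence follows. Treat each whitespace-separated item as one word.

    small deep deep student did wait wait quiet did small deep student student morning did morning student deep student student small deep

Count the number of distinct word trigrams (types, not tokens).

19

22 tokens → 20 trigram windows in total.
Repeated trigrams (each contributes count−1 duplicates):
  deep student student: 2
1 duplicate windows → 20 − 1 = 19 distinct.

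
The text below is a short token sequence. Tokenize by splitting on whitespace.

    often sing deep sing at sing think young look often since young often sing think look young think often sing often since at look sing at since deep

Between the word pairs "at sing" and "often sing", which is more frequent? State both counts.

"often sing" (3 vs 1)

"at sing": 1 occurrence
"often sing": 3 occurrences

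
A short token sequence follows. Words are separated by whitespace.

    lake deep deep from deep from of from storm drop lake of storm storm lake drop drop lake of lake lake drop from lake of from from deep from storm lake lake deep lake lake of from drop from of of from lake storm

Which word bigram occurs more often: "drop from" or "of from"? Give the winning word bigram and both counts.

"of from" (4 vs 2)

"drop from": 2 occurrences
"of from": 4 occurrences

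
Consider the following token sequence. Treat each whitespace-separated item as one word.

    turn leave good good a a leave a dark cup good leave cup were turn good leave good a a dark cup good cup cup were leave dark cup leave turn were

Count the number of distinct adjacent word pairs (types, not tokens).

32 tokens → 31 bigram windows in total.
Repeated bigrams (each contributes count−1 duplicates):
  dark cup: 3
  a a: 2
  a dark: 2
  cup good: 2
  cup were: 2
  good a: 2
  good leave: 2
  leave good: 2
9 duplicate windows → 31 − 9 = 22 distinct.

22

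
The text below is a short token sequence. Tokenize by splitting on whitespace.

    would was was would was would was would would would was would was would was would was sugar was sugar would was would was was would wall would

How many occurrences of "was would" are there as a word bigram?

Scanning the 27 overlapping bigram windows for "was would":
  position 3–4: was would
  position 5–6: was would
  position 7–8: was would
  position 11–12: was would
  position 13–14: was would
  position 15–16: was would
  position 22–23: was would
  position 25–26: was would

8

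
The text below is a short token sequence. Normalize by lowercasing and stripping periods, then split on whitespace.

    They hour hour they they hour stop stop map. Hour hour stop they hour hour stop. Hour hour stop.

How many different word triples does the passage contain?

19 tokens → 17 trigram windows in total.
Repeated trigrams (each contributes count−1 duplicates):
  hour hour stop: 3
  they hour hour: 2
3 duplicate windows → 17 − 3 = 14 distinct.

14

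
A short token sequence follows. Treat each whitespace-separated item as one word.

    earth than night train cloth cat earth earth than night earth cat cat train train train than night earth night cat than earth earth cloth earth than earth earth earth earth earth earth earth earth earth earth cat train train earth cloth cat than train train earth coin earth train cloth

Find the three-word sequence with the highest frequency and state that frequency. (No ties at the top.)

"earth earth earth", 8 times

Trigram frequencies (highest first):
  earth earth earth: 8
  earth than night: 2
  than night earth: 2
  cat train train: 2
  than earth earth: 2
  train train earth: 2
  … (31 more, each ≤ 1)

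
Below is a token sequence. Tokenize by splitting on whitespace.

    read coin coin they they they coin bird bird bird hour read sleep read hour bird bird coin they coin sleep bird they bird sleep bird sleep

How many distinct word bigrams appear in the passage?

19

27 tokens → 26 bigram windows in total.
Repeated bigrams (each contributes count−1 duplicates):
  bird bird: 3
  bird sleep: 2
  coin they: 2
  sleep bird: 2
  they coin: 2
  they they: 2
7 duplicate windows → 26 − 7 = 19 distinct.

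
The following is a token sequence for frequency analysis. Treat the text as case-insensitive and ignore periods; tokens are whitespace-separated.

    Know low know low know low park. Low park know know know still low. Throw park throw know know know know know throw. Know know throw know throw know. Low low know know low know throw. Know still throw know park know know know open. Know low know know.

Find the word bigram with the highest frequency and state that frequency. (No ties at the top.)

"know know", 11 times

Bigram frequencies (highest first):
  know know: 11
  know low: 6
  throw know: 6
  low know: 5
  know throw: 4
  low park: 2
  … (12 more, each ≤ 2)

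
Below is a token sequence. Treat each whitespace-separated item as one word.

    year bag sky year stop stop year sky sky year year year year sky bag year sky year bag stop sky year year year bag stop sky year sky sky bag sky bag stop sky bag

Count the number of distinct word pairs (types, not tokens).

36 tokens → 35 bigram windows in total.
Repeated bigrams (each contributes count−1 duplicates):
  sky year: 5
  year year: 5
  sky bag: 4
  year sky: 4
  bag stop: 3
  stop sky: 3
  year bag: 3
  bag sky: 2
  … (1 more repeated)
22 duplicate windows → 35 − 22 = 13 distinct.

13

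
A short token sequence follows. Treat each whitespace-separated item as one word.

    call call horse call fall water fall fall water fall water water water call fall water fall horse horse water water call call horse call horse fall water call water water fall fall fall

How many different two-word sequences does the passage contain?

14

34 tokens → 33 bigram windows in total.
Repeated bigrams (each contributes count−1 duplicates):
  fall water: 5
  water fall: 4
  water water: 4
  call horse: 3
  fall fall: 3
  water call: 3
  call call: 2
  call fall: 2
  … (1 more repeated)
19 duplicate windows → 33 − 19 = 14 distinct.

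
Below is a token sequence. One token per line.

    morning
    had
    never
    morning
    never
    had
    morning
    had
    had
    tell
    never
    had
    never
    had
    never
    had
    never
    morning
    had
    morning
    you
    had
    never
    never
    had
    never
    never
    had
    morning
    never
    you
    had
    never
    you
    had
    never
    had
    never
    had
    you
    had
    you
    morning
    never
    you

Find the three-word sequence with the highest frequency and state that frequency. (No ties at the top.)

Trigram frequencies (highest first):
  never had never: 5
  had never had: 4
  you had never: 3
  had never morning: 2
  never had morning: 2
  had never never: 2
  … (22 more, each ≤ 2)

"never had never", 5 times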